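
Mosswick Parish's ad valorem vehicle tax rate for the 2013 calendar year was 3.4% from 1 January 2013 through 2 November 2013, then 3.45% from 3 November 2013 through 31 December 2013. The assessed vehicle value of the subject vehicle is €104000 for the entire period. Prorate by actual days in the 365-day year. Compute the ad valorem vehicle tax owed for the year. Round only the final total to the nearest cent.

1 January – 2 November 2013: 306 days at 3.4% → €104000 × 3.4% × 306/365 = €2964.4274
3 November – 31 December 2013: 59 days at 3.45% → €104000 × 3.45% × 59/365 = €579.9781
Total = €3544.4055

€3544.41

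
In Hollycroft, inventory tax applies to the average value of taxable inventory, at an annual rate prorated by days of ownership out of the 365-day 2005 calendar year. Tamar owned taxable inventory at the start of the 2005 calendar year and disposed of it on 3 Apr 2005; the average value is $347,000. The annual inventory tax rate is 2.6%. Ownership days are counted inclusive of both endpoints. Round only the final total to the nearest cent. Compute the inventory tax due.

Days held (1 Jan – 3 Apr 2005): 93 out of 365
Tax = $347,000 × 2.6% × 93/365 = $2,298.7562

$2,298.76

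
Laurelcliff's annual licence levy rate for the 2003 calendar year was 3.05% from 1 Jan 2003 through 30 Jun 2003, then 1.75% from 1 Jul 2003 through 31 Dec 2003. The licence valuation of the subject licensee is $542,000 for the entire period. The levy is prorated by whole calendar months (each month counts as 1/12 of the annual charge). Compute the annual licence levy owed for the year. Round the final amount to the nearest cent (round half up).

$13,008.00

1 Jan – 30 Jun 2003: 6 months at 3.05% → $542,000 × 3.05% × 6/12 = $8,265.5000
1 Jul – 31 Dec 2003: 6 months at 1.75% → $542,000 × 1.75% × 6/12 = $4,742.5000
Total = $13,008.0000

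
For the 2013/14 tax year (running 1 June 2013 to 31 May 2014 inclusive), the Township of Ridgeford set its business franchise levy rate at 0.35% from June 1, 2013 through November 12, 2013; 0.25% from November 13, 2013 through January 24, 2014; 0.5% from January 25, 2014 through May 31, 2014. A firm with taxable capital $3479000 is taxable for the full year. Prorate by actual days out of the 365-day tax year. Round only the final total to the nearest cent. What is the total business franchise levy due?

June 1 – November 12, 2013: 165 days at 0.35% → $3479000 × 0.35% × 165/365 = $5504.4452
November 13, 2013 – January 24, 2014: 73 days at 0.25% → $3479000 × 0.25% × 73/365 = $1739.5000
January 25 – May 31, 2014: 127 days at 0.5% → $3479000 × 0.5% × 127/365 = $6052.5068
Total = $13296.4521

$13296.45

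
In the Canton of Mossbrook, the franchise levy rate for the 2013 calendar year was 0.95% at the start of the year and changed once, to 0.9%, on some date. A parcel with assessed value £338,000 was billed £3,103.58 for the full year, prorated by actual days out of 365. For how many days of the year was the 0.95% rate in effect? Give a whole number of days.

133 days

Let d = days at the first rate; then 365 − d days at the second rate.
£338,000 × [0.95%·d + 0.9%·(365−d)] / 365 = £3,103.58
Solving gives d = 133, so the new rate took effect on 14 May 2013.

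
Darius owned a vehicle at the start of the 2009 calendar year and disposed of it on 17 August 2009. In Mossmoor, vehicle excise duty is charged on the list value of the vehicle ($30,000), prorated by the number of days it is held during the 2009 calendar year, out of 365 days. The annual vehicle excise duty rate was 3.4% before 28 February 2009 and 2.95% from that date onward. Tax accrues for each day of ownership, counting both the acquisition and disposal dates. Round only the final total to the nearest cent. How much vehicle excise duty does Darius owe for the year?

$576.70

1 January – 27 February 2009: 58 days at 3.4% → $30,000 × 3.4% × 58/365 = $162.0822
28 February – 17 August 2009: 171 days at 2.95% → $30,000 × 2.95% × 171/365 = $414.6164
Total = $576.6986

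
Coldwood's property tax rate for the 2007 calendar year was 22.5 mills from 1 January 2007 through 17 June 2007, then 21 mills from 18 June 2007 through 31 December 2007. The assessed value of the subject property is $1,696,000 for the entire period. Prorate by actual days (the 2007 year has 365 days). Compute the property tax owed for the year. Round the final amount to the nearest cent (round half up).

$36,786.94

1 January – 17 June 2007: 168 days at 22.5 mills → $1,696,000 × 2.25% × 168/365 = $17,564.0548
18 June – 31 December 2007: 197 days at 21 mills → $1,696,000 × 2.1% × 197/365 = $19,222.8822
Total = $36,786.9370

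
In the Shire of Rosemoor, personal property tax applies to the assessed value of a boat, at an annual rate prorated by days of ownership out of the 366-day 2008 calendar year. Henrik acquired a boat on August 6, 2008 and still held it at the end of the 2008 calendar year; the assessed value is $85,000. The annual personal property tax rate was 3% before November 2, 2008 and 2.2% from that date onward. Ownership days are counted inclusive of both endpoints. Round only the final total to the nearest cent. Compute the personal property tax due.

August 6 – November 1, 2008: 88 days at 3% → $85,000 × 3% × 88/366 = $613.1148
November 2 – December 31, 2008: 60 days at 2.2% → $85,000 × 2.2% × 60/366 = $306.5574
Total = $919.6721

$919.67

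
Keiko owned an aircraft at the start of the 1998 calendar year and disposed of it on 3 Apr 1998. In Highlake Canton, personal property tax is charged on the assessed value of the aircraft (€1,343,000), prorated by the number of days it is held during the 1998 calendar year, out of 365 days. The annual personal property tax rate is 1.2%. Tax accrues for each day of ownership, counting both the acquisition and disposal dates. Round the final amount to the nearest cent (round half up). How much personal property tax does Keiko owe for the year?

€4,106.27

Days held (1 Jan – 3 Apr 1998): 93 out of 365
Tax = €1,343,000 × 1.2% × 93/365 = €4,106.2685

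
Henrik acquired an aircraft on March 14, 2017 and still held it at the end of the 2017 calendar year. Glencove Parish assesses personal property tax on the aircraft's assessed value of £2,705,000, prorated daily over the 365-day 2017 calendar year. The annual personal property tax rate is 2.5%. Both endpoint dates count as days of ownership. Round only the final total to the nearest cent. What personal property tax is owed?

Days held (March 14 – December 31, 2017): 293 out of 365
Tax = £2,705,000 × 2.5% × 293/365 = £54,285.2740

£54,285.27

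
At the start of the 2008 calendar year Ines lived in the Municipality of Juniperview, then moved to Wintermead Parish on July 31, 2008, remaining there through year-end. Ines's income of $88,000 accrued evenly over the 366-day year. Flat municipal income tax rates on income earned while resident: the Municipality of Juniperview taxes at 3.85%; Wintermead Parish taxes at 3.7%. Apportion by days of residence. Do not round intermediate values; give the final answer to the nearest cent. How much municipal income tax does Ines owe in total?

$3,332.46

The Municipality of Juniperview, January 1 – July 30, 2008: 212 days → $88,000 × 3.85% × 212/366 = $1,962.4481
Wintermead Parish, July 31 – December 31, 2008: 154 days → $88,000 × 3.7% × 154/366 = $1,370.0109
Total = $3,332.4590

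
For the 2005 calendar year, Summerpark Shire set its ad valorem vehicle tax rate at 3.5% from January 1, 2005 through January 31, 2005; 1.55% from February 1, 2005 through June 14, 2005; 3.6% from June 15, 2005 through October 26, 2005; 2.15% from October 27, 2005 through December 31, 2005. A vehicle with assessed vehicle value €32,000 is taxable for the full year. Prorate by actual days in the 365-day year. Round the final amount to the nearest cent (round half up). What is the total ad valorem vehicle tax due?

€824.55

January 1 – January 31, 2005: 31 days at 3.5% → €32,000 × 3.5% × 31/365 = €95.1233
February 1 – June 14, 2005: 134 days at 1.55% → €32,000 × 1.55% × 134/365 = €182.0932
June 15 – October 26, 2005: 134 days at 3.6% → €32,000 × 3.6% × 134/365 = €422.9260
October 27 – December 31, 2005: 66 days at 2.15% → €32,000 × 2.15% × 66/365 = €124.4055
Total = €824.5479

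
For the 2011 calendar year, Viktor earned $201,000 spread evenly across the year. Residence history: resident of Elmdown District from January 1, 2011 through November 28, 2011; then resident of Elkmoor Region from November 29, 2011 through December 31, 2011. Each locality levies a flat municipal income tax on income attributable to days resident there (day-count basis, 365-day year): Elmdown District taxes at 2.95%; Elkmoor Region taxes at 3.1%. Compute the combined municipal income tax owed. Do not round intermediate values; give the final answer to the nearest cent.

$5,956.76

Elmdown District, January 1 – November 28, 2011: 332 days → $201,000 × 2.95% × 332/365 = $5,393.4082
Elkmoor Region, November 29 – December 31, 2011: 33 days → $201,000 × 3.1% × 33/365 = $563.3507
Total = $5,956.7589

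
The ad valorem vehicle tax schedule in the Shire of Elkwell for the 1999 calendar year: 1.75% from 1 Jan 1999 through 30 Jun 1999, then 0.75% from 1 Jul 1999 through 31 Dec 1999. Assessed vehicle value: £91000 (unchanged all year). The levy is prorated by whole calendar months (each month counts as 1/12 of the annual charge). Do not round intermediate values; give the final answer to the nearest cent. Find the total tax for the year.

1 Jan – 30 Jun 1999: 6 months at 1.75% → £91000 × 1.75% × 6/12 = £796.2500
1 Jul – 31 Dec 1999: 6 months at 0.75% → £91000 × 0.75% × 6/12 = £341.2500
Total = £1137.5000

£1137.50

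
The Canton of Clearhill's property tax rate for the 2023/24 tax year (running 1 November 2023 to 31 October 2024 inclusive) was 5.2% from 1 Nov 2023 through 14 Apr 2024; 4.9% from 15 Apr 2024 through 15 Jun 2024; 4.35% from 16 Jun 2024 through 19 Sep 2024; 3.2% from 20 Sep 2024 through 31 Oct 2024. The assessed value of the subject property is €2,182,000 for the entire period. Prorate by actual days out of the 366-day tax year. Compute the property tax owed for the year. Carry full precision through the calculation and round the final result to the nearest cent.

1 Nov 2023 – 14 Apr 2024: 166 days at 5.2% → €2,182,000 × 5.2% × 166/366 = €51,461.8142
15 Apr – 15 Jun 2024: 62 days at 4.9% → €2,182,000 × 4.9% × 62/366 = €18,111.7923
16 Jun – 19 Sep 2024: 96 days at 4.35% → €2,182,000 × 4.35% × 96/366 = €24,896.2623
20 Sep – 31 Oct 2024: 42 days at 3.2% → €2,182,000 × 3.2% × 42/366 = €8,012.5902
Total = €102,482.4590

€102,482.46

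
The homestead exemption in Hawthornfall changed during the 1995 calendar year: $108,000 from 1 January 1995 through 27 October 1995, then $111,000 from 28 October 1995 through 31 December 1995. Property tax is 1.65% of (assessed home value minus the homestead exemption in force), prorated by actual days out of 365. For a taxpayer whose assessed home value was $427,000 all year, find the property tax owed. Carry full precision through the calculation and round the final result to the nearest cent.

1 January – 27 October 1995: 300 days, exemption $108,000 → ($427,000 − $108,000) × 1.65% × 300/365 = $4,326.1644
28 October – 31 December 1995: 65 days, exemption $111,000 → ($427,000 − $111,000) × 1.65% × 65/365 = $928.5205
Total = $5,254.6849

$5,254.68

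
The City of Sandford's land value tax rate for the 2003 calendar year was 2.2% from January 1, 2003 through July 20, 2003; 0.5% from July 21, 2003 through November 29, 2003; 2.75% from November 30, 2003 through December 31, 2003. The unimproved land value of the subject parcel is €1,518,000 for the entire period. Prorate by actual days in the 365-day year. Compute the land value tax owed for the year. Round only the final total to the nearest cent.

€24,795.39

January 1 – July 20, 2003: 201 days at 2.2% → €1,518,000 × 2.2% × 201/365 = €18,390.6740
July 21 – November 29, 2003: 132 days at 0.5% → €1,518,000 × 0.5% × 132/365 = €2,744.8767
November 30 – December 31, 2003: 32 days at 2.75% → €1,518,000 × 2.75% × 32/365 = €3,659.8356
Total = €24,795.3863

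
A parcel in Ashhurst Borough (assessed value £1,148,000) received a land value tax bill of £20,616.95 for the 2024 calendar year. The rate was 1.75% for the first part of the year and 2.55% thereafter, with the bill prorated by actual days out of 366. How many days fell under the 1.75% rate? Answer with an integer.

345 days

Let d = days at the first rate; then 366 − d days at the second rate.
£1,148,000 × [1.75%·d + 2.55%·(366−d)] / 366 = £20,616.95
Solving gives d = 345, so the new rate took effect on December 11, 2024.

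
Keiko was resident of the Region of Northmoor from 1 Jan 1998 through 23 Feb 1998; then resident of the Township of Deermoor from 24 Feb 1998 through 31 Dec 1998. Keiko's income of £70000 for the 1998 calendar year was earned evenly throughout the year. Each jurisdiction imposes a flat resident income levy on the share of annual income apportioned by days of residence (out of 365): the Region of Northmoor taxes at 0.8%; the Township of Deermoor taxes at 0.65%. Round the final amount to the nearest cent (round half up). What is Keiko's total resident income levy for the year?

The Region of Northmoor, 1 Jan – 23 Feb 1998: 54 days → £70000 × 0.8% × 54/365 = £82.8493
The Township of Deermoor, 24 Feb – 31 Dec 1998: 311 days → £70000 × 0.65% × 311/365 = £387.6849
Total = £470.5342

£470.53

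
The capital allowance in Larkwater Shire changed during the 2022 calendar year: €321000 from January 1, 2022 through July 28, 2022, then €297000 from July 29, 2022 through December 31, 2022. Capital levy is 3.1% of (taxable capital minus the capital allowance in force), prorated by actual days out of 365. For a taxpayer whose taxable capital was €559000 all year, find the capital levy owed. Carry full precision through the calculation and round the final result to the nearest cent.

€7695.98

January 1 – July 28, 2022: 209 days, exemption €321000 → (€559000 − €321000) × 3.1% × 209/365 = €4224.6630
July 29 – December 31, 2022: 156 days, exemption €297000 → (€559000 − €297000) × 3.1% × 156/365 = €3471.3205
Total = €7695.9836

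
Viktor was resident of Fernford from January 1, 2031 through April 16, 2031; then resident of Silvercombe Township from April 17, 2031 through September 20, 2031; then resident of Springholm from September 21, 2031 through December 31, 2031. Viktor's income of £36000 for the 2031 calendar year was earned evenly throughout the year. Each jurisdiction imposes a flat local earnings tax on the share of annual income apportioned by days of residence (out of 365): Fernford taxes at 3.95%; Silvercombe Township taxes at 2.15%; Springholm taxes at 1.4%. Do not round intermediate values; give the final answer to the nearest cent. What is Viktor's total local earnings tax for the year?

Fernford, January 1 – April 16, 2031: 106 days → £36000 × 3.95% × 106/365 = £412.9644
Silvercombe Township, April 17 – September 20, 2031: 157 days → £36000 × 2.15% × 157/365 = £332.9260
Springholm, September 21 – December 31, 2031: 102 days → £36000 × 1.4% × 102/365 = £140.8438
Total = £886.7342

£886.73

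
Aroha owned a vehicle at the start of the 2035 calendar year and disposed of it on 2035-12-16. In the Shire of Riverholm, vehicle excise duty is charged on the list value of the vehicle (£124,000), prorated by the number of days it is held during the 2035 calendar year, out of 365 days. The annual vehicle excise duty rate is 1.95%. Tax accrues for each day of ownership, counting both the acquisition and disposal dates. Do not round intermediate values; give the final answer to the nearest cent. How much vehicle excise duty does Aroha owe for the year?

£2,318.63

Days held (2035-01-01 to 2035-12-16): 350 out of 365
Tax = £124,000 × 1.95% × 350/365 = £2,318.6301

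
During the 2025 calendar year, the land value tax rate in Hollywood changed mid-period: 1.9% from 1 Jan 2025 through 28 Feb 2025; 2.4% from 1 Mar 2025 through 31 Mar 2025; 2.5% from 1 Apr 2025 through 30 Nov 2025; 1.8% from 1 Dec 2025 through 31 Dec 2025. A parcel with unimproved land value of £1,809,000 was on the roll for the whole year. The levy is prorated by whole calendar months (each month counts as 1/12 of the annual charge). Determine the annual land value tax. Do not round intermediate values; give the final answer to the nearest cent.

£42,210.00

1 Jan – 28 Feb 2025: 2 months at 1.9% → £1,809,000 × 1.9% × 2/12 = £5,728.5000
1 Mar – 31 Mar 2025: 1 month at 2.4% → £1,809,000 × 2.4% × 1/12 = £3,618.0000
1 Apr – 30 Nov 2025: 8 months at 2.5% → £1,809,000 × 2.5% × 8/12 = £30,150.0000
1 Dec – 31 Dec 2025: 1 month at 1.8% → £1,809,000 × 1.8% × 1/12 = £2,713.5000
Total = £42,210.0000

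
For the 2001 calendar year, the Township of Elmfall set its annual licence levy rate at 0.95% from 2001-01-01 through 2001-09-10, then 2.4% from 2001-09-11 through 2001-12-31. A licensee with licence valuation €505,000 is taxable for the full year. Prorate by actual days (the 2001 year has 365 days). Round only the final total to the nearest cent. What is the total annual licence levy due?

€7,044.40

2001-01-01 to 2001-09-10: 253 days at 0.95% → €505,000 × 0.95% × 253/365 = €3,325.3904
2001-09-11 to 2001-12-31: 112 days at 2.4% → €505,000 × 2.4% × 112/365 = €3,719.0137
Total = €7,044.4041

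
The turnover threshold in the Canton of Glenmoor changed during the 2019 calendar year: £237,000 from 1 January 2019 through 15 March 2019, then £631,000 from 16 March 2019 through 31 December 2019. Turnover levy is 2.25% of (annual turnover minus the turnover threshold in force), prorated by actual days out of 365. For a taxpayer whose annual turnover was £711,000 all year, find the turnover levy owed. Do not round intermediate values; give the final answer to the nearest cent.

£3,597.29

1 January – 15 March 2019: 74 days, exemption £237,000 → (£711,000 − £237,000) × 2.25% × 74/365 = £2,162.2192
16 March – 31 December 2019: 291 days, exemption £631,000 → (£711,000 − £631,000) × 2.25% × 291/365 = £1,435.0685
Total = £3,597.2877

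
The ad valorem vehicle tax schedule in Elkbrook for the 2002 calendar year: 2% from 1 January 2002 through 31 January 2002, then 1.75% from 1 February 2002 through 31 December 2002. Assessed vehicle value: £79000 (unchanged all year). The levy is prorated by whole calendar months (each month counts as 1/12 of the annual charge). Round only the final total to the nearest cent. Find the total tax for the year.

£1398.96

1 January – 31 January 2002: 1 month at 2% → £79000 × 2% × 1/12 = £131.6667
1 February – 31 December 2002: 11 months at 1.75% → £79000 × 1.75% × 11/12 = £1267.2917
Total = £1398.9583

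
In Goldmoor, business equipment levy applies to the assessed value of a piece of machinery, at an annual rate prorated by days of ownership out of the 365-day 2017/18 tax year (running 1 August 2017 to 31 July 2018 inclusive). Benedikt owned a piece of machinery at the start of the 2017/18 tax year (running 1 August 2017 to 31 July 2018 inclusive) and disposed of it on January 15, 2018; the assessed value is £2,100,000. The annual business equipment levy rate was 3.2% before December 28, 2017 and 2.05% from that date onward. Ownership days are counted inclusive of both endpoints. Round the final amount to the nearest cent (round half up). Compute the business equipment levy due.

August 1 – December 27, 2017: 149 days at 3.2% → £2,100,000 × 3.2% × 149/365 = £27,432.3288
December 28, 2017 – January 15, 2018: 19 days at 2.05% → £2,100,000 × 2.05% × 19/365 = £2,240.9589
Total = £29,673.2877

£29,673.29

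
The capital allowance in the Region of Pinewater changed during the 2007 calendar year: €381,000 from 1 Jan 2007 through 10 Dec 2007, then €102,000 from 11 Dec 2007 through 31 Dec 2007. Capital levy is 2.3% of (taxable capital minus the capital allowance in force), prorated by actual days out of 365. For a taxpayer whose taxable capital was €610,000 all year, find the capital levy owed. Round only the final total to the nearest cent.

€5,636.20

1 Jan – 10 Dec 2007: 344 days, exemption €381,000 → (€610,000 − €381,000) × 2.3% × 344/365 = €4,963.9671
11 Dec – 31 Dec 2007: 21 days, exemption €102,000 → (€610,000 − €102,000) × 2.3% × 21/365 = €672.2301
Total = €5,636.1973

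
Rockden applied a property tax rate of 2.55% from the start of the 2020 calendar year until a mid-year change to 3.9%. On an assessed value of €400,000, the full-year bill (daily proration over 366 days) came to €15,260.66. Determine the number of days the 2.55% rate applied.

Let d = days at the first rate; then 366 − d days at the second rate.
€400,000 × [2.55%·d + 3.9%·(366−d)] / 366 = €15,260.66
Solving gives d = 23, so the new rate took effect on 24 January 2020.

23 days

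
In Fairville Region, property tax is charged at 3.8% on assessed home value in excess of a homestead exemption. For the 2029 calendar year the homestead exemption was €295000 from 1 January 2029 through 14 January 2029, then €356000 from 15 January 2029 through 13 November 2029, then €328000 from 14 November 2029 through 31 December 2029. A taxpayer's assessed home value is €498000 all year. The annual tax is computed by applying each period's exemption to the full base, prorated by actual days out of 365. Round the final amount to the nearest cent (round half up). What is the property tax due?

€5624.83

1 January – 14 January 2029: 14 days, exemption €295000 → (€498000 − €295000) × 3.8% × 14/365 = €295.8795
15 January – 13 November 2029: 303 days, exemption €356000 → (€498000 − €356000) × 3.8% × 303/365 = €4479.4192
14 November – 31 December 2029: 48 days, exemption €328000 → (€498000 − €328000) × 3.8% × 48/365 = €849.5342
Total = €5624.8329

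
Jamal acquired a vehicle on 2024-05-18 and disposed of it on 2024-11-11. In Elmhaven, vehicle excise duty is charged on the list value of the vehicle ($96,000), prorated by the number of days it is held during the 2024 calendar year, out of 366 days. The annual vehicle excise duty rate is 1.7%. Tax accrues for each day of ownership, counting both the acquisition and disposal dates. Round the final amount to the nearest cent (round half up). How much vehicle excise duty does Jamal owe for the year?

$793.70

Days held (2024-05-18 to 2024-11-11): 178 out of 366
Tax = $96,000 × 1.7% × 178/366 = $793.7049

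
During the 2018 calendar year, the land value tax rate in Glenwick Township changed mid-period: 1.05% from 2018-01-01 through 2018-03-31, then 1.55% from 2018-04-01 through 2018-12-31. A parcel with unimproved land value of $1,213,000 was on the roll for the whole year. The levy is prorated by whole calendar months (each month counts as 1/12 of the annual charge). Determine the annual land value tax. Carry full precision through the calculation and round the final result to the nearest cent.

2018-01-01 to 2018-03-31: 3 months at 1.05% → $1,213,000 × 1.05% × 3/12 = $3,184.1250
2018-04-01 to 2018-12-31: 9 months at 1.55% → $1,213,000 × 1.55% × 9/12 = $14,101.1250
Total = $17,285.2500

$17,285.25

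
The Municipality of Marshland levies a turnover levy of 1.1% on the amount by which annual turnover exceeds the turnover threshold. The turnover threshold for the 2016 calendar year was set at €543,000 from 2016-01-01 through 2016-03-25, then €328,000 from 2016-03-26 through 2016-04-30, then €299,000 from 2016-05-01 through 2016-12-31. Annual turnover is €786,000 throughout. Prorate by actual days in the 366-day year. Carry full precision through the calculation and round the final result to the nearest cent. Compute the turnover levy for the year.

2016-01-01 to 2016-03-25: 85 days, exemption €543,000 → (€786,000 − €543,000) × 1.1% × 85/366 = €620.7787
2016-03-26 to 2016-04-30: 36 days, exemption €328,000 → (€786,000 − €328,000) × 1.1% × 36/366 = €495.5410
2016-05-01 to 2016-12-31: 245 days, exemption €299,000 → (€786,000 − €299,000) × 1.1% × 245/366 = €3,585.9699
Total = €4,702.2896

€4,702.29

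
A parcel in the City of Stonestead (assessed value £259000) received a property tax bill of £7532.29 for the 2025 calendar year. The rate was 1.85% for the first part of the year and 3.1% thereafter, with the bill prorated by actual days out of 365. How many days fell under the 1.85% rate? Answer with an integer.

Let d = days at the first rate; then 365 − d days at the second rate.
£259000 × [1.85%·d + 3.1%·(365−d)] / 365 = £7532.29
Solving gives d = 56, so the new rate took effect on February 26, 2025.

56 days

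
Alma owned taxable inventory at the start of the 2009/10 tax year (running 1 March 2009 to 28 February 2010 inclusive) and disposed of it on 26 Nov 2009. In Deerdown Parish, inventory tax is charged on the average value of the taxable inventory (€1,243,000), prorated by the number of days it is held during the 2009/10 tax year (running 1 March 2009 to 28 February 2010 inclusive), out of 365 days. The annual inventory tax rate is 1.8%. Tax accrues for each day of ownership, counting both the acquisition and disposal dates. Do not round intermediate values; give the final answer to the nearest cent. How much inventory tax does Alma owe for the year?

€16,611.93

Days held (1 Mar – 26 Nov 2009): 271 out of 365
Tax = €1,243,000 × 1.8% × 271/365 = €16,611.9288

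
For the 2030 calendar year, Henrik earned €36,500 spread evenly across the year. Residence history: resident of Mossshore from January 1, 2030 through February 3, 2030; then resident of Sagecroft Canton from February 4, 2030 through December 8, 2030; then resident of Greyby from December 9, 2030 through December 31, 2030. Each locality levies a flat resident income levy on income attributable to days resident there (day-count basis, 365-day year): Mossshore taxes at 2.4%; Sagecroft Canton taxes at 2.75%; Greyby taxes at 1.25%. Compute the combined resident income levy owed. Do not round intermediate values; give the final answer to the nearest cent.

Mossshore, January 1 – February 3, 2030: 34 days → €36,500 × 2.4% × 34/365 = €81.6000
Sagecroft Canton, February 4 – December 8, 2030: 308 days → €36,500 × 2.75% × 308/365 = €847.0000
Greyby, December 9 – December 31, 2030: 23 days → €36,500 × 1.25% × 23/365 = €28.7500
Total = €957.3500

€957.35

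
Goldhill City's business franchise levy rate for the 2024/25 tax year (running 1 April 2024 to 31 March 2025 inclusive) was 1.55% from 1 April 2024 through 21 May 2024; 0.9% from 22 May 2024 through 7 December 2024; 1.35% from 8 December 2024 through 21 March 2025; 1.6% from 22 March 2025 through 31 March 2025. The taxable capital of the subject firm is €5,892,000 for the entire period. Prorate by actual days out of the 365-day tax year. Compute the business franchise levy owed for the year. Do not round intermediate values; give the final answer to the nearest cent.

1 April – 21 May 2024: 51 days at 1.55% → €5,892,000 × 1.55% × 51/365 = €12,760.6192
22 May – 7 December 2024: 200 days at 0.9% → €5,892,000 × 0.9% × 200/365 = €29,056.4384
8 December 2024 – 21 March 2025: 104 days at 1.35% → €5,892,000 × 1.35% × 104/365 = €22,664.0219
22 March – 31 March 2025: 10 days at 1.6% → €5,892,000 × 1.6% × 10/365 = €2,582.7945
Total = €67,063.8740

€67,063.87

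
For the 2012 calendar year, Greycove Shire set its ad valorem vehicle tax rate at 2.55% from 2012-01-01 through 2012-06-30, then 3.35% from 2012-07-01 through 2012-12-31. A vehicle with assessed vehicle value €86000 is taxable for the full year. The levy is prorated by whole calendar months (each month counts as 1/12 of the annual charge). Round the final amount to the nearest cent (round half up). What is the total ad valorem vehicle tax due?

€2537.00

2012-01-01 to 2012-06-30: 6 months at 2.55% → €86000 × 2.55% × 6/12 = €1096.5000
2012-07-01 to 2012-12-31: 6 months at 3.35% → €86000 × 3.35% × 6/12 = €1440.5000
Total = €2537.0000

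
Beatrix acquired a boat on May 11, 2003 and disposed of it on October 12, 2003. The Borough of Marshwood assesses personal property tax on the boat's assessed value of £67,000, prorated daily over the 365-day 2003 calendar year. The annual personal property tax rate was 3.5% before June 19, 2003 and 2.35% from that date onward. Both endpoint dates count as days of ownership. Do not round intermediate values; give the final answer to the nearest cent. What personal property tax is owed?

£750.95

May 11 – June 18, 2003: 39 days at 3.5% → £67,000 × 3.5% × 39/365 = £250.5616
June 19 – October 12, 2003: 116 days at 2.35% → £67,000 × 2.35% × 116/365 = £500.3890
Total = £750.9507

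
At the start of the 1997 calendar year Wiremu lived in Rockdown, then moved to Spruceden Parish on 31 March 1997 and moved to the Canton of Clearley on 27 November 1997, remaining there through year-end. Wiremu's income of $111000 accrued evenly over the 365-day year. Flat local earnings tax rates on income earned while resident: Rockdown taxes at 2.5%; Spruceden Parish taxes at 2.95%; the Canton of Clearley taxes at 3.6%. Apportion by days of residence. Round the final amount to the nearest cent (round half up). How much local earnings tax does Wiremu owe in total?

$3221.89

Rockdown, 1 January – 30 March 1997: 89 days → $111000 × 2.5% × 89/365 = $676.6438
Spruceden Parish, 31 March – 26 November 1997: 241 days → $111000 × 2.95% × 241/365 = $2162.0671
The Canton of Clearley, 27 November – 31 December 1997: 35 days → $111000 × 3.6% × 35/365 = $383.1781
Total = $3221.8890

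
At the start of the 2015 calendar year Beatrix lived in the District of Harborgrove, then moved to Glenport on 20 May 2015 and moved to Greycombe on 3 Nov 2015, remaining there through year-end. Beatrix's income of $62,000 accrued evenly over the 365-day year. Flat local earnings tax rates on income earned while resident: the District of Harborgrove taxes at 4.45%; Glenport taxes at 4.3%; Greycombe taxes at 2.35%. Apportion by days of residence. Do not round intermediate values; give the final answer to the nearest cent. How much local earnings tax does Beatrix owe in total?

$2,505.99

The District of Harborgrove, 1 Jan – 19 May 2015: 139 days → $62,000 × 4.45% × 139/365 = $1,050.6877
Glenport, 20 May – 2 Nov 2015: 167 days → $62,000 × 4.3% × 167/365 = $1,219.7863
Greycombe, 3 Nov – 31 Dec 2015: 59 days → $62,000 × 2.35% × 59/365 = $235.5151
Total = $2,505.9890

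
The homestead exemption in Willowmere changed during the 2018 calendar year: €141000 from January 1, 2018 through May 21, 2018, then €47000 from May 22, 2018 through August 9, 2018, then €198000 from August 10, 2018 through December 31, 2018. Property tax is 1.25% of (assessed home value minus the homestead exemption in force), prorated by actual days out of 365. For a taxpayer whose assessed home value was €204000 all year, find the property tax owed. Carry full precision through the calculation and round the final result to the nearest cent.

January 1 – May 21, 2018: 141 days, exemption €141000 → (€204000 − €141000) × 1.25% × 141/365 = €304.2123
May 22 – August 9, 2018: 80 days, exemption €47000 → (€204000 − €47000) × 1.25% × 80/365 = €430.1370
August 10 – December 31, 2018: 144 days, exemption €198000 → (€204000 − €198000) × 1.25% × 144/365 = €29.5890
Total = €763.9384

€763.94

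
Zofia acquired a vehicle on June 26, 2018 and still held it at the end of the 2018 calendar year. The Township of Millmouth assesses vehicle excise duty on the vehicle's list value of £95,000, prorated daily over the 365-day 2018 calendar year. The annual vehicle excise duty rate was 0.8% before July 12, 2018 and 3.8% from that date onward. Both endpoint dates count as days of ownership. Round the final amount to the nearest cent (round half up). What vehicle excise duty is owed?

£1,744.36

June 26 – July 11, 2018: 16 days at 0.8% → £95,000 × 0.8% × 16/365 = £33.3151
July 12 – December 31, 2018: 173 days at 3.8% → £95,000 × 3.8% × 173/365 = £1,711.0411
Total = £1,744.3562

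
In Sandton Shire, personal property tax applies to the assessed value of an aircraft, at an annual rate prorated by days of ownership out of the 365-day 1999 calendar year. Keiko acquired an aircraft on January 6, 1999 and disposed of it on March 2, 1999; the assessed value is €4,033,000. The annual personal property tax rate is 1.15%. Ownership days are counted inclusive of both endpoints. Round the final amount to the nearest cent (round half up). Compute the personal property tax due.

€7,115.76

Days held (January 6 – March 2, 1999): 56 out of 365
Tax = €4,033,000 × 1.15% × 56/365 = €7,115.7589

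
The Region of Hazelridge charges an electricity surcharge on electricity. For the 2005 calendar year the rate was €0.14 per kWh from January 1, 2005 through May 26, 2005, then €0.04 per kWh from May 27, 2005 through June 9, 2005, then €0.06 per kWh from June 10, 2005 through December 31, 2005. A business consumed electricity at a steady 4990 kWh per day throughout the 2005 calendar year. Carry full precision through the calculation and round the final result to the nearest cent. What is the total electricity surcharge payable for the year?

€166,167.00

January 1 – May 26, 2005: 146 days × 4990 kWh/day = 728,540 kWh at €0.14/kWh → €101,995.60
May 27 – June 9, 2005: 14 days × 4990 kWh/day = 69,860 kWh at €0.04/kWh → €2,794.40
June 10 – December 31, 2005: 205 days × 4990 kWh/day = 1,022,950 kWh at €0.06/kWh → €61,377.00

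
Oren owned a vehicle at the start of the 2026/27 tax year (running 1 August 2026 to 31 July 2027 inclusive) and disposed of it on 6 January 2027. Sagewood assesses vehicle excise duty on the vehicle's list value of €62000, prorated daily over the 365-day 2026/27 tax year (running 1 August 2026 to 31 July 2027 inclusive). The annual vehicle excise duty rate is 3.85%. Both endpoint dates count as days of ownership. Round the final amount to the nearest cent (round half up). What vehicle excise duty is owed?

€1039.82

Days held (1 August 2026 – 6 January 2027): 159 out of 365
Tax = €62000 × 3.85% × 159/365 = €1039.8164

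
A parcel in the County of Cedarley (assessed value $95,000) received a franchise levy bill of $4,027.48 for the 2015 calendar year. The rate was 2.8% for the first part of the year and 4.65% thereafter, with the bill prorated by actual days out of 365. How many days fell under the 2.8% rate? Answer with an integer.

Let d = days at the first rate; then 365 − d days at the second rate.
$95,000 × [2.8%·d + 4.65%·(365−d)] / 365 = $4,027.48
Solving gives d = 81, so the new rate took effect on 23 March 2015.

81 days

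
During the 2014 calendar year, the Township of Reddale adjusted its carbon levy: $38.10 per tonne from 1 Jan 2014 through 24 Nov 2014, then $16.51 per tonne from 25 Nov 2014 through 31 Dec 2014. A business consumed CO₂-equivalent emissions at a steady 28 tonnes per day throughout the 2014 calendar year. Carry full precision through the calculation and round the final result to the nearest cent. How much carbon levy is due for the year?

1 Jan – 24 Nov 2014: 328 days × 28 tonnes/day = 9,184 tonnes at $38.10/tonne → $349,910.40
25 Nov – 31 Dec 2014: 37 days × 28 tonnes/day = 1,036 tonnes at $16.51/tonne → $17,104.36

$367,014.76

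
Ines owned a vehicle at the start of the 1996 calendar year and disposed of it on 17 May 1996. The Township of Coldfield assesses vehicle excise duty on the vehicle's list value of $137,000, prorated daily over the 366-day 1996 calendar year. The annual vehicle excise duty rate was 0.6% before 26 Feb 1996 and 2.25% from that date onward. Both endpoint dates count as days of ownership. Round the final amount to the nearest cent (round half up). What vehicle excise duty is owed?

1 Jan – 25 Feb 1996: 56 days at 0.6% → $137,000 × 0.6% × 56/366 = $125.7705
26 Feb – 17 May 1996: 82 days at 2.25% → $137,000 × 2.25% × 82/366 = $690.6148
Total = $816.3852

$816.39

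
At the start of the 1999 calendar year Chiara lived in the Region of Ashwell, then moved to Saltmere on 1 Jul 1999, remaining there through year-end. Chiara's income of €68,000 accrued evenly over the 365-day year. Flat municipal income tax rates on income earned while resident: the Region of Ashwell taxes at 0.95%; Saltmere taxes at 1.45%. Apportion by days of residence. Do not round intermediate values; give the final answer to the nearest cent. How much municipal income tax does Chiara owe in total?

The Region of Ashwell, 1 Jan – 30 Jun 1999: 181 days → €68,000 × 0.95% × 181/365 = €320.3452
Saltmere, 1 Jul – 31 Dec 1999: 184 days → €68,000 × 1.45% × 184/365 = €497.0521
Total = €817.3973

€817.40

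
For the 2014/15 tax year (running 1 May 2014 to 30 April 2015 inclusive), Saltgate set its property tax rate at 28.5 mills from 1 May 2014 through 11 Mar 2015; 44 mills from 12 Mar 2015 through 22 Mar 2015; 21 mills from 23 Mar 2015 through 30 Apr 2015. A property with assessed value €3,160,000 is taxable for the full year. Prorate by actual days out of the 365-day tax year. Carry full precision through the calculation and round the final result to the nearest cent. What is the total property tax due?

1 May 2014 – 11 Mar 2015: 315 days at 28.5 mills → €3,160,000 × 2.85% × 315/365 = €77,723.0137
12 Mar – 22 Mar 2015: 11 days at 44 mills → €3,160,000 × 4.4% × 11/365 = €4,190.2466
23 Mar – 30 Apr 2015: 39 days at 21 mills → €3,160,000 × 2.1% × 39/365 = €7,090.5205
Total = €89,003.7808

€89,003.78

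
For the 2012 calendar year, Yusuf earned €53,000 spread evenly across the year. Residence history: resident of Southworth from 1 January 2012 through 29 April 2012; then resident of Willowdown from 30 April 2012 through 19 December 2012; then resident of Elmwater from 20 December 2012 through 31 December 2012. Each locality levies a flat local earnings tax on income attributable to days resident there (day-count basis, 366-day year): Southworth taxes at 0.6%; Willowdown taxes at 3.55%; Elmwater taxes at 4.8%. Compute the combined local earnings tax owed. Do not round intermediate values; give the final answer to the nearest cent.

€1,390.60

Southworth, 1 January – 29 April 2012: 120 days → €53,000 × 0.6% × 120/366 = €104.2623
Willowdown, 30 April – 19 December 2012: 234 days → €53,000 × 3.55% × 234/366 = €1,202.9262
Elmwater, 20 December – 31 December 2012: 12 days → €53,000 × 4.8% × 12/366 = €83.4098
Total = €1,390.5984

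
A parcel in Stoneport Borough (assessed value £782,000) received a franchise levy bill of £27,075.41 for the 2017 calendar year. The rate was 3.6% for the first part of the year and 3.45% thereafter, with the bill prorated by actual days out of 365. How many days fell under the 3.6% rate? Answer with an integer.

30 days

Let d = days at the first rate; then 365 − d days at the second rate.
£782,000 × [3.6%·d + 3.45%·(365−d)] / 365 = £27,075.41
Solving gives d = 30, so the new rate took effect on 31 Jan 2017.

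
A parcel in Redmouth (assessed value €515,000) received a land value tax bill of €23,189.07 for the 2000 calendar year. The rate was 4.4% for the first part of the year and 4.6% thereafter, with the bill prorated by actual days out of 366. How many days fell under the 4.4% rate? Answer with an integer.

Let d = days at the first rate; then 366 − d days at the second rate.
€515,000 × [4.4%·d + 4.6%·(366−d)] / 366 = €23,189.07
Solving gives d = 178, so the new rate took effect on 27 Jun 2000.

178 days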